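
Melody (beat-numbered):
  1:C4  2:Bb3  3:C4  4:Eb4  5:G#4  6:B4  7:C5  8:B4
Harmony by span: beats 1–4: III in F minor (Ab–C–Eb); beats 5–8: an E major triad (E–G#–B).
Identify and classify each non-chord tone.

The harmony at that moment is Ab major triad (Ab, C, Eb); Bb3 is not a chord tone.
It is approached by step down from C4 and left by step up to C4.
Step away and step back to the same note — a neighbor tone (lower neighbor).
The harmony at that moment is E major triad (E, G#, B); C5 is not a chord tone.
It is approached by step up from B4 and left by step down to B4.
Step away and step back to the same note — a neighbor tone (upper neighbor).

Bb3 (beat 2) — neighbor tone; C5 (beat 7) — neighbor tone.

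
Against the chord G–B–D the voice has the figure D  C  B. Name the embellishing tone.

The harmony at that moment is G major triad (G, B, D); C is not a chord tone.
It is approached by step down from D and left by step down to B.
Step in, step out in the same direction — a passing tone.

C is a passing tone.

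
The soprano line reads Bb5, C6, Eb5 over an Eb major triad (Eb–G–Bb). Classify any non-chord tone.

The harmony at that moment is Eb major triad (Eb, G, Bb); C6 is not a chord tone.
It is approached by step up from Bb5 and left by leap down to Eb5.
Step in, leap out — an escape tone.

C6 is an escape tone.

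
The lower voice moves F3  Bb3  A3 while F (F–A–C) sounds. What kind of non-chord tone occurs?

Bb3 is an appoggiatura.

The harmony at that moment is F major triad (F, A, C); Bb3 is not a chord tone.
It is approached by leap up from F3 and left by step down to A3.
Leap in, step out — an appoggiatura.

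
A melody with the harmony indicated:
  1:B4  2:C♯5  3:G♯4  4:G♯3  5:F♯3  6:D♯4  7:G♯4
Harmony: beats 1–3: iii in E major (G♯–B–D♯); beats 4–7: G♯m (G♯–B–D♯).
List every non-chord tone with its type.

C♯5 (beat 2) — escape tone; F♯3 (beat 5) — escape tone.

The harmony at that moment is G♯ minor triad (G♯, B, D♯); C♯5 is not a chord tone.
It is approached by step up from B4 and left by leap down to G♯4.
Step in, leap out — an escape tone.
The harmony at that moment is G♯ minor triad (G♯, B, D♯); F♯3 is not a chord tone.
It is approached by step down from G♯3 and left by leap up to D♯4.
Step in, leap out — an escape tone.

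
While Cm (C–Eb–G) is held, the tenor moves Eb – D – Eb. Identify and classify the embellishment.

D is a neighbor tone.

The harmony at that moment is C minor triad (C, Eb, G); D is not a chord tone.
It is approached by step down from Eb and left by step up to Eb.
Step away and step back to the same note — a neighbor tone (lower neighbor).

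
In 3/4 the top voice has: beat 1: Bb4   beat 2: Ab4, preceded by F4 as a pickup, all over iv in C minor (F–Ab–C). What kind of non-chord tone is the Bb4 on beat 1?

The harmony at that moment is F minor triad (F, Ab, C); Bb4 is not a chord tone.
It is approached by leap up from F4 and left by step down to Ab4.
Leap in, step out, metrically accented — an appoggiatura.

Appoggiatura.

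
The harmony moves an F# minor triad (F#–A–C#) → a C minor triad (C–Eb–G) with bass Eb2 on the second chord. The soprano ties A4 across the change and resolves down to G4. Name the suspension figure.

4–3 suspension.

At the second chord the bass is Eb2. The suspended A4 lies a fourth above the bass; after resolving down by step to G4, the interval above the bass becomes a third.
Suspension figures are named by those two intervals: 4–3.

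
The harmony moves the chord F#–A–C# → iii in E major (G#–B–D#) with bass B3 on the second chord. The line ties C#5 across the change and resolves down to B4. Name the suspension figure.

At the second chord the bass is B3. The suspended C#5 lies a ninth above the bass; after resolving down by step to B4, the interval above the bass becomes an octave.
Suspension figures are named by those two intervals: 9–8.

9–8 suspension.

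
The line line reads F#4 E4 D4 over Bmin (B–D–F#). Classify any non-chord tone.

E4 is a passing tone.

The harmony at that moment is B minor triad (B, D, F#); E4 is not a chord tone.
It is approached by step down from F#4 and left by step down to D4.
Step in, step out in the same direction — a passing tone.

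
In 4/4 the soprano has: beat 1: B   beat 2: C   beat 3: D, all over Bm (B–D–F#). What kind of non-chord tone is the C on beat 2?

Passing tone.

The harmony at that moment is B minor triad (B, D, F#); C is not a chord tone.
It is approached by step up from B and left by step up to D.
Step in, step out in the same direction — a passing tone.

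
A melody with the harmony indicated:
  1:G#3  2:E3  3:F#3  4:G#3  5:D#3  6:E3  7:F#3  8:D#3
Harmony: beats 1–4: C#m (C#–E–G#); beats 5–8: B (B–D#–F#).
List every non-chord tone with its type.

The harmony at that moment is C# minor triad (C#, E, G#); F#3 is not a chord tone.
It is approached by step up from E3 and left by step up to G#3.
Step in, step out in the same direction — a passing tone.
The harmony at that moment is B major triad (B, D#, F#); E3 is not a chord tone.
It is approached by step up from D#3 and left by step up to F#3.
Step in, step out in the same direction — a passing tone.

F#3 (beat 3) — passing tone; E3 (beat 6) — passing tone.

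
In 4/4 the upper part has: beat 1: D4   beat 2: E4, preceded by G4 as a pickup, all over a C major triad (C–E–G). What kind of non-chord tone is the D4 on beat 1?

Appoggiatura.

The harmony at that moment is C major triad (C, E, G); D4 is not a chord tone.
It is approached by leap down from G4 and left by step up to E4.
Leap in, step out, metrically accented — an appoggiatura.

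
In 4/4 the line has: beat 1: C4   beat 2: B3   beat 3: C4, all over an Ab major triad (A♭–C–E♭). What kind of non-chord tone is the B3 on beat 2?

The harmony at that moment is A♭ major triad (A♭, C, E♭); B3 is not a chord tone.
It is approached by step down from C4 and left by step up to C4.
Step away and step back to the same note — a neighbor tone (lower neighbor).

Lower neighbor tone.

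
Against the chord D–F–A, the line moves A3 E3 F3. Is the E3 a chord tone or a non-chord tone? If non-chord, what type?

The harmony at that moment is D minor triad (D, F, A); E3 is not a chord tone.
It is approached by leap down from A3 and left by step up to F3.
Leap in, step out — an appoggiatura.

Non-chord tone — an appoggiatura.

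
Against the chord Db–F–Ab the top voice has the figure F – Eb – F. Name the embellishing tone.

The harmony at that moment is Db major triad (Db, F, Ab); Eb is not a chord tone.
It is approached by step down from F and left by step up to F.
Step away and step back to the same note — a neighbor tone (lower neighbor).

Eb is a neighbor tone.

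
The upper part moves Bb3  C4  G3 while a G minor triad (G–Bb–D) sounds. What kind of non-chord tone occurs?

C4 is an escape tone.

The harmony at that moment is G minor triad (G, Bb, D); C4 is not a chord tone.
It is approached by step up from Bb3 and left by leap down to G3.
Step in, leap out — an escape tone.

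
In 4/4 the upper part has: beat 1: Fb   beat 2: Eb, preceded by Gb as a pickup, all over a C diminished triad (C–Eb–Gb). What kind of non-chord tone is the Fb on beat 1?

The harmony at that moment is C diminished triad (C, Eb, Gb); Fb is not a chord tone.
It is approached by step down from Gb and left by step down to Eb.
Step in, step out in the same direction — a passing tone.

Passing tone.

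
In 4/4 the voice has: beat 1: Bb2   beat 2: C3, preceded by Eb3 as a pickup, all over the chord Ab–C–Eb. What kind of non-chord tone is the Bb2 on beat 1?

The harmony at that moment is Ab major triad (Ab, C, Eb); Bb2 is not a chord tone.
It is approached by leap down from Eb3 and left by step up to C3.
Leap in, step out, metrically accented — an appoggiatura.

Appoggiatura.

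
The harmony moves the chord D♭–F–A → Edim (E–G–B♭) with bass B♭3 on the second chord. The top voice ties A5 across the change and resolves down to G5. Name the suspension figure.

At the second chord the bass is B♭3. The suspended A5 lies a seventh above the bass; after resolving down by step to G5, the interval above the bass becomes a sixth.
Suspension figures are named by those two intervals: 7–6.

7–6 suspension.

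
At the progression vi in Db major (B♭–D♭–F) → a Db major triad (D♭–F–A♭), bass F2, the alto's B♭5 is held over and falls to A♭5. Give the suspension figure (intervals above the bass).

4–3 suspension.

At the second chord the bass is F2. The suspended B♭5 lies a fourth above the bass; after resolving down by step to A♭5, the interval above the bass becomes a third.
Suspension figures are named by those two intervals: 4–3.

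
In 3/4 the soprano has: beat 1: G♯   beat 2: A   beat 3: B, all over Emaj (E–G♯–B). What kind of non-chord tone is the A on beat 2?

Passing tone.

The harmony at that moment is E major triad (E, G♯, B); A is not a chord tone.
It is approached by step up from G♯ and left by step up to B.
Step in, step out in the same direction — a passing tone.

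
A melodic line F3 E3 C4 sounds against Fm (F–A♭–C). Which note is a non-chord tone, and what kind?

The harmony at that moment is F minor triad (F, A♭, C); E3 is not a chord tone.
It is approached by step down from F3 and left by leap up to C4.
Step in, leap out — an escape tone.

E3 is an escape tone.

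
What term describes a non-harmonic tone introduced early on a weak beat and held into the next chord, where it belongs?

Approach: ahead of the chord change (typically by step), so it is dissonant against the current harmony. Departure: none — the same pitch is restated or held and is a chord tone of the new harmony.
Dissonant first, consonant once the harmony catches up: the note simply arrives early — an anticipation. (The reverse timing, consonant first and dissonant after the change, would be a suspension or retardation.)

Anticipation.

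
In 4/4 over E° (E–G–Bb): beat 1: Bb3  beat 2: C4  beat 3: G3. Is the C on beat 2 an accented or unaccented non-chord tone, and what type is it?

Unaccented escape tone.

The harmony at that moment is E diminished triad (E, G, Bb); C4 is not a chord tone.
It is approached by step up from Bb3 and left by leap down to G3.
Step in, leap out — an escape tone.
It falls on a weak beat, so it is unaccented.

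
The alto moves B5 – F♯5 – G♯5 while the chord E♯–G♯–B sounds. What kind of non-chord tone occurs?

F♯5 is an appoggiatura.

The harmony at that moment is E♯ diminished triad (E♯, G♯, B); F♯5 is not a chord tone.
It is approached by leap down from B5 and left by step up to G♯5.
Leap in, step out — an appoggiatura.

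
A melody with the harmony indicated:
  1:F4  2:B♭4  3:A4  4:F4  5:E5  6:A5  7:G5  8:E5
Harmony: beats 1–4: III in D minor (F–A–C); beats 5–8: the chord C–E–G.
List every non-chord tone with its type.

B♭4 (beat 2) — appoggiatura; A5 (beat 6) — appoggiatura.

The harmony at that moment is F major triad (F, A, C); B♭4 is not a chord tone.
It is approached by leap up from F4 and left by step down to A4.
Leap in, step out — an appoggiatura.
The harmony at that moment is C major triad (C, E, G); A5 is not a chord tone.
It is approached by leap up from E5 and left by step down to G5.
Leap in, step out — an appoggiatura.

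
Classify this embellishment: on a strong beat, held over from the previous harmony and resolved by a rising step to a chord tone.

Approach: by preparation — the pitch is first a chord tone, then held (tied or repeated) while the harmony changes under it. Departure: up by step. Metric position: strong.
A prepared dissonance that resolves upward by step — a retardation. (The same figure resolving downward would be a suspension.)

Retardation.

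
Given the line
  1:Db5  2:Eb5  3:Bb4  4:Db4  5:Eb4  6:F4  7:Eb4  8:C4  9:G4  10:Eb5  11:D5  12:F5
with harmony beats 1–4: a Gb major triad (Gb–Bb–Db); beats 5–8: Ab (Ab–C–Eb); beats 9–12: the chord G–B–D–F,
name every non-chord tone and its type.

The harmony at that moment is Gb major triad (Gb, Bb, Db); Eb5 is not a chord tone.
It is approached by step up from Db5 and left by leap down to Bb4.
Step in, leap out — an escape tone.
The harmony at that moment is Ab major triad (Ab, C, Eb); F4 is not a chord tone.
It is approached by step up from Eb4 and left by step down to Eb4.
Step away and step back to the same note — a neighbor tone (upper neighbor).
The harmony at that moment is G dominant seventh chord (G, B, D, F); Eb5 is not a chord tone.
It is approached by leap up from G4 and left by step down to D5.
Leap in, step out — an appoggiatura.

Eb5 (beat 2) — escape tone; F4 (beat 6) — neighbor tone; Eb5 (beat 10) — appoggiatura.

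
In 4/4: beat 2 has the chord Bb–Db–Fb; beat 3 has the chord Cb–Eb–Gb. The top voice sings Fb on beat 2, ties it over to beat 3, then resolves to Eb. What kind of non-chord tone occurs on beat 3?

The harmony at that moment is Cb major triad (Cb, Eb, Gb); Fb is not a chord tone.
It is held over (the same pitch as the preceding Fb) and left by step down to Eb.
Held over from the previous chord and resolving down by step — a suspension.

Suspension.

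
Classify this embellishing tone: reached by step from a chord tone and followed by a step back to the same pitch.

Neighbor tone.

Approach: by step. Departure: by step in the opposite direction, back to the starting pitch.
Stepwise on both sides but reversing to return to the same chord tone — a neighbor tone. (Had it continued onward in the same direction it would be a passing tone instead.)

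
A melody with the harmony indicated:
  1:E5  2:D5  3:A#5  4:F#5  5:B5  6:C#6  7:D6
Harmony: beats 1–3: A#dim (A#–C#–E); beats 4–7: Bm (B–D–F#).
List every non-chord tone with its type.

The harmony at that moment is A# diminished triad (A#, C#, E); D5 is not a chord tone.
It is approached by step down from E5 and left by leap up to A#5.
Step in, leap out — an escape tone.
The harmony at that moment is B minor triad (B, D, F#); C#6 is not a chord tone.
It is approached by step up from B5 and left by step up to D6.
Step in, step out in the same direction — a passing tone.

D5 (beat 2) — escape tone; C#6 (beat 6) — passing tone.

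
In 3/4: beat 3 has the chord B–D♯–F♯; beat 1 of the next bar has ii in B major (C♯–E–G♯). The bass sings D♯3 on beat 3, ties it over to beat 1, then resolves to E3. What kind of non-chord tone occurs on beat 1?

Retardation.

The harmony at that moment is C♯ minor triad (C♯, E, G♯); D♯3 is not a chord tone.
It is held over (the same pitch as the preceding D♯3) and left by step up to E3.
Held over from the previous chord and resolving up by step — a retardation.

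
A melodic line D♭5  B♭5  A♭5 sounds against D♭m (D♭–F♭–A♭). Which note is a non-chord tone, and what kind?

The harmony at that moment is D♭ minor triad (D♭, F♭, A♭); B♭5 is not a chord tone.
It is approached by leap up from D♭5 and left by step down to A♭5.
Leap in, step out — an appoggiatura.

B♭5 is an appoggiatura.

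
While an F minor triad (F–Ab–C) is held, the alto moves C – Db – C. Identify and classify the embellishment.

The harmony at that moment is F minor triad (F, Ab, C); Db is not a chord tone.
It is approached by step up from C and left by step down to C.
Step away and step back to the same note — a neighbor tone (upper neighbor).

Db is a neighbor tone.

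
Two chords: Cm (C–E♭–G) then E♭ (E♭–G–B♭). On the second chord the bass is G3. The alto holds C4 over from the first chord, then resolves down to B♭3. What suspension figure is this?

At the second chord the bass is G3. The suspended C4 lies a fourth above the bass; after resolving down by step to B♭3, the interval above the bass becomes a third.
Suspension figures are named by those two intervals: 4–3.

4–3 suspension.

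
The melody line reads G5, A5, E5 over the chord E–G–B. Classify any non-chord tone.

A5 is an escape tone.

The harmony at that moment is E minor triad (E, G, B); A5 is not a chord tone.
It is approached by step up from G5 and left by leap down to E5.
Step in, leap out — an escape tone.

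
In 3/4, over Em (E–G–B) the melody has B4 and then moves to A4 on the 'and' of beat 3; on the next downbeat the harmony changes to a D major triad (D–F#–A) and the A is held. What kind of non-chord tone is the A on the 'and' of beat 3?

Anticipation.

The harmony at that moment is E minor triad (E, G, B); A4 is not a chord tone.
It is approached by step down from B4 and then sustained as the same pitch into the next harmony.
Arriving early and becoming a chord tone when the harmony changes — an anticipation.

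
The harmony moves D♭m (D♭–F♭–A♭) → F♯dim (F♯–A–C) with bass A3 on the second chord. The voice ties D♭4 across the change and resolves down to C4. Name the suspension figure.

4–3 suspension.

At the second chord the bass is A3. The suspended D♭4 lies a fourth above the bass; after resolving down by step to C4, the interval above the bass becomes a third.
Suspension figures are named by those two intervals: 4–3.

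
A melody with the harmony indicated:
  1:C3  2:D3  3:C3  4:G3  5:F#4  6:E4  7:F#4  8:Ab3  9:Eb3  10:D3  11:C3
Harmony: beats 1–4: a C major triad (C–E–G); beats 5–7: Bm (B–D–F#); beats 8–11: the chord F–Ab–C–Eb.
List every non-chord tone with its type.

D3 (beat 2) — neighbor tone; E4 (beat 6) — neighbor tone; D3 (beat 10) — passing tone.

The harmony at that moment is C major triad (C, E, G); D3 is not a chord tone.
It is approached by step up from C3 and left by step down to C3.
Step away and step back to the same note — a neighbor tone (upper neighbor).
The harmony at that moment is B minor triad (B, D, F#); E4 is not a chord tone.
It is approached by step down from F#4 and left by step up to F#4.
Step away and step back to the same note — a neighbor tone (lower neighbor).
The harmony at that moment is F minor seventh chord (F, Ab, C, Eb); D3 is not a chord tone.
It is approached by step down from Eb3 and left by step down to C3.
Step in, step out in the same direction — a passing tone.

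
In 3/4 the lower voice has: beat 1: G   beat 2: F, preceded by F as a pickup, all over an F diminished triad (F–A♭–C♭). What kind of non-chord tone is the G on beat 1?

Upper neighbor tone.

The harmony at that moment is F diminished triad (F, A♭, C♭); G is not a chord tone.
It is approached by step up from F and left by step down to F.
Step away and step back to the same note — a neighbor tone (upper neighbor).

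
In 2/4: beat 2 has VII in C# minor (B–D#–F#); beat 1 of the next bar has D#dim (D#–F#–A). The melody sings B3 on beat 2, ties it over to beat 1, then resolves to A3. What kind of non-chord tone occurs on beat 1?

The harmony at that moment is D# diminished triad (D#, F#, A); B3 is not a chord tone.
It is held over (the same pitch as the preceding B3) and left by step down to A3.
Held over from the previous chord and resolving down by step — a suspension.

Suspension.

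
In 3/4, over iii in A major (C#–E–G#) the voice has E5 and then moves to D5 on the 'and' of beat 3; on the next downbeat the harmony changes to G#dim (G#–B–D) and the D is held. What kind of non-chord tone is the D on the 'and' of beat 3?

Anticipation.

The harmony at that moment is C# minor triad (C#, E, G#); D5 is not a chord tone.
It is approached by step down from E5 and then sustained as the same pitch into the next harmony.
Arriving early and becoming a chord tone when the harmony changes — an anticipation.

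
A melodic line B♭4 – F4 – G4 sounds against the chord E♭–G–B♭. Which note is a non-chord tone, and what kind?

F4 is an appoggiatura.

The harmony at that moment is E♭ major triad (E♭, G, B♭); F4 is not a chord tone.
It is approached by leap down from B♭4 and left by step up to G4.
Leap in, step out — an appoggiatura.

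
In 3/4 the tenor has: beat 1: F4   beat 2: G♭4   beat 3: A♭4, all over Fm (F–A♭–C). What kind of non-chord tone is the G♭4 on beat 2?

Passing tone.

The harmony at that moment is F minor triad (F, A♭, C); G♭4 is not a chord tone.
It is approached by step up from F4 and left by step up to A♭4.
Step in, step out in the same direction — a passing tone.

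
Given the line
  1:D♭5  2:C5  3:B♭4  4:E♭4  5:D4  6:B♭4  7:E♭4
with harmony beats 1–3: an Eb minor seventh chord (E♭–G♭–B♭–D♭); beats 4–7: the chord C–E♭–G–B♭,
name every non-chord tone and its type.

The harmony at that moment is E♭ minor seventh chord (E♭, G♭, B♭, D♭); C5 is not a chord tone.
It is approached by step down from D♭5 and left by step down to B♭4.
Step in, step out in the same direction — a passing tone.
The harmony at that moment is C minor seventh chord (C, E♭, G, B♭); D4 is not a chord tone.
It is approached by step down from E♭4 and left by leap up to B♭4.
Step in, leap out — an escape tone.

C5 (beat 2) — passing tone; D4 (beat 5) — escape tone.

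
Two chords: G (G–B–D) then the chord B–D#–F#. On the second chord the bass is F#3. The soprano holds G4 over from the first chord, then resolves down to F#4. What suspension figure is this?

9–8 suspension.

At the second chord the bass is F#3. The suspended G4 lies a ninth above the bass; after resolving down by step to F#4, the interval above the bass becomes an octave.
Suspension figures are named by those two intervals: 9–8.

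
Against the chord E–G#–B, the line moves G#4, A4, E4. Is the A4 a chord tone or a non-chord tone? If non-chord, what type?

Non-chord tone — an escape tone.

The harmony at that moment is E major triad (E, G#, B); A4 is not a chord tone.
It is approached by step up from G#4 and left by leap down to E4.
Step in, leap out — an escape tone.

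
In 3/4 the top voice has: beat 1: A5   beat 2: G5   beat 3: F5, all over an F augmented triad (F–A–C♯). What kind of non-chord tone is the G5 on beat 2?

The harmony at that moment is F augmented triad (F, A, C♯); G5 is not a chord tone.
It is approached by step down from A5 and left by step down to F5.
Step in, step out in the same direction — a passing tone.

Passing tone.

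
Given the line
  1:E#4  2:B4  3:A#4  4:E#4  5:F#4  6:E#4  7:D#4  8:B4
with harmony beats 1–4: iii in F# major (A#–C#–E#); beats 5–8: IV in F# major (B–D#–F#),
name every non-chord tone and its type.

B4 (beat 2) — appoggiatura; E#4 (beat 6) — passing tone.

The harmony at that moment is A# minor triad (A#, C#, E#); B4 is not a chord tone.
It is approached by leap up from E#4 and left by step down to A#4.
Leap in, step out — an appoggiatura.
The harmony at that moment is B major triad (B, D#, F#); E#4 is not a chord tone.
It is approached by step down from F#4 and left by step down to D#4.
Step in, step out in the same direction — a passing tone.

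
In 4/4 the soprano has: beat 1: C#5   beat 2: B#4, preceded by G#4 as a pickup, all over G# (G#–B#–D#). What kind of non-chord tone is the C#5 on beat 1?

The harmony at that moment is G# major triad (G#, B#, D#); C#5 is not a chord tone.
It is approached by leap up from G#4 and left by step down to B#4.
Leap in, step out, metrically accented — an appoggiatura.

Appoggiatura.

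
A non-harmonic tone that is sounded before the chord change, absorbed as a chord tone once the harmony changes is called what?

Approach: ahead of the chord change (typically by step), so it is dissonant against the current harmony. Departure: none — the same pitch is restated or held and is a chord tone of the new harmony.
Dissonant first, consonant once the harmony catches up: the note simply arrives early — an anticipation. (The reverse timing, consonant first and dissonant after the change, would be a suspension or retardation.)

Anticipation.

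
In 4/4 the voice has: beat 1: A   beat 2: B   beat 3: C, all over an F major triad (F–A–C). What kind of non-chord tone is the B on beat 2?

The harmony at that moment is F major triad (F, A, C); B is not a chord tone.
It is approached by step up from A and left by step up to C.
Step in, step out in the same direction — a passing tone.

Passing tone.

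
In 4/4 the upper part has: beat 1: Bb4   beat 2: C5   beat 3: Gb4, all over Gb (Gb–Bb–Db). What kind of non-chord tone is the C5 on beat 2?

Escape tone.

The harmony at that moment is Gb major triad (Gb, Bb, Db); C5 is not a chord tone.
It is approached by step up from Bb4 and left by leap down to Gb4.
Step in, leap out, on a weak beat — an escape tone.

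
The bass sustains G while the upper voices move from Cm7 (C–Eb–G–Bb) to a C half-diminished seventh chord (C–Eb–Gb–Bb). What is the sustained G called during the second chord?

Pedal tone (pedal point).

The harmony at that moment is C half-diminished seventh chord (C, Eb, Gb, Bb); G is not a chord tone.
It is held over (the same pitch as the preceding G) and then sustained as the same pitch into the next harmony.
Sustained through a change of harmony — a pedal tone.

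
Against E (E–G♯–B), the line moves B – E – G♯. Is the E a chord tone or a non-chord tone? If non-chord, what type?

E major triad contains E, G♯, B; E is the root, so it is a chord tone.

Chord tone (the root of E major triad).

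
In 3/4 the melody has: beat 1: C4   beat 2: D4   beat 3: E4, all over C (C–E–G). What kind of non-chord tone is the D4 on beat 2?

The harmony at that moment is C major triad (C, E, G); D4 is not a chord tone.
It is approached by step up from C4 and left by step up to E4.
Step in, step out in the same direction — a passing tone.

Passing tone.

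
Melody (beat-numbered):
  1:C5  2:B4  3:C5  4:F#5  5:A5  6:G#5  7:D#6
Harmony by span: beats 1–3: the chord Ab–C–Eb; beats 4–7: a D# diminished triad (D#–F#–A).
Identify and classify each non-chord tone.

B4 (beat 2) — neighbor tone; G#5 (beat 6) — escape tone.

The harmony at that moment is Ab major triad (Ab, C, Eb); B4 is not a chord tone.
It is approached by step down from C5 and left by step up to C5.
Step away and step back to the same note — a neighbor tone (lower neighbor).
The harmony at that moment is D# diminished triad (D#, F#, A); G#5 is not a chord tone.
It is approached by step down from A5 and left by leap up to D#6.
Step in, leap out — an escape tone.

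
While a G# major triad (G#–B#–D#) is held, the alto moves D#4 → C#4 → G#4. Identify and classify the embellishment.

The harmony at that moment is G# major triad (G#, B#, D#); C#4 is not a chord tone.
It is approached by step down from D#4 and left by leap up to G#4.
Step in, leap out — an escape tone.

C#4 is an escape tone.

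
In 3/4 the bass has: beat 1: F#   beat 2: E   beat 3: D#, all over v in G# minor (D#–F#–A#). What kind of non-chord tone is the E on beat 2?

The harmony at that moment is D# minor triad (D#, F#, A#); E is not a chord tone.
It is approached by step down from F# and left by step down to D#.
Step in, step out in the same direction — a passing tone.

Passing tone.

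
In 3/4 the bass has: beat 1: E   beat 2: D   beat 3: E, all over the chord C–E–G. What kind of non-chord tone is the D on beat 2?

Lower neighbor tone.

The harmony at that moment is C major triad (C, E, G); D is not a chord tone.
It is approached by step down from E and left by step up to E.
Step away and step back to the same note — a neighbor tone (lower neighbor).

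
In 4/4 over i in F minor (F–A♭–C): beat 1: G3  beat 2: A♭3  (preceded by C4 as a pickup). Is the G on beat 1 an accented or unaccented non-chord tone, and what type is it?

Accented appoggiatura.

The harmony at that moment is F minor triad (F, A♭, C); G3 is not a chord tone.
It is approached by leap down from C4 and left by step up to A♭3.
Leap in, step out — an appoggiatura.
It falls on the downbeat, so it is accented.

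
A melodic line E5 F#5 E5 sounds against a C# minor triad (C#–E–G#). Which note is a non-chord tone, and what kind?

F#5 is a neighbor tone.

The harmony at that moment is C# minor triad (C#, E, G#); F#5 is not a chord tone.
It is approached by step up from E5 and left by step down to E5.
Step away and step back to the same note — a neighbor tone (upper neighbor).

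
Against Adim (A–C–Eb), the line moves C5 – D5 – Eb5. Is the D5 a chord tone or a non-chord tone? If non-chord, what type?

Non-chord tone — a passing tone.

The harmony at that moment is A diminished triad (A, C, Eb); D5 is not a chord tone.
It is approached by step up from C5 and left by step up to Eb5.
Step in, step out in the same direction — a passing tone.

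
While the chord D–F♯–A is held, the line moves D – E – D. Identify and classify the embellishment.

E is a neighbor tone.

The harmony at that moment is D major triad (D, F♯, A); E is not a chord tone.
It is approached by step up from D and left by step down to D.
Step away and step back to the same note — a neighbor tone (upper neighbor).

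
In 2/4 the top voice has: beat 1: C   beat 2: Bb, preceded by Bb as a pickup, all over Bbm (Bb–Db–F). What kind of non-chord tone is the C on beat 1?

The harmony at that moment is Bb minor triad (Bb, Db, F); C is not a chord tone.
It is approached by step up from Bb and left by step down to Bb.
Step away and step back to the same note — a neighbor tone (upper neighbor).

Upper neighbor tone.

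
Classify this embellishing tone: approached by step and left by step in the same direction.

Approach: by step. Departure: by step, continuing in the same direction.
Stepwise on both sides with no change of direction means the note fills in the space between two different chord tones — a passing tone. (Had it turned back to its starting note it would be a neighbor tone instead.)

Passing tone.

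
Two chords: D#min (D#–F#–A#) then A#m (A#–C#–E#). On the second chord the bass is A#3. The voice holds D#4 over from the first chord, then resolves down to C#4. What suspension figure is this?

4–3 suspension.

At the second chord the bass is A#3. The suspended D#4 lies a fourth above the bass; after resolving down by step to C#4, the interval above the bass becomes a third.
Suspension figures are named by those two intervals: 4–3.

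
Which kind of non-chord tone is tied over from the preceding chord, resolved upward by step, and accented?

Retardation.

Approach: by preparation — the pitch is first a chord tone, then held (tied or repeated) while the harmony changes under it. Departure: up by step. Metric position: strong.
A prepared dissonance that resolves upward by step — a retardation. (The same figure resolving downward would be a suspension.)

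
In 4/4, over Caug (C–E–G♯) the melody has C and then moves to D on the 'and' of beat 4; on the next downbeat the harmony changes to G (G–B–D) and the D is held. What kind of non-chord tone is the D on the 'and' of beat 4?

Anticipation.

The harmony at that moment is C augmented triad (C, E, G♯); D is not a chord tone.
It is approached by step up from C and then sustained as the same pitch into the next harmony.
Arriving early and becoming a chord tone when the harmony changes — an anticipation.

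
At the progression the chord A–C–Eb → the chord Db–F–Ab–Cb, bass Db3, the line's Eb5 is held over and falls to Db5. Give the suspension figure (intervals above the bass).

At the second chord the bass is Db3. The suspended Eb5 lies a ninth above the bass; after resolving down by step to Db5, the interval above the bass becomes an octave.
Suspension figures are named by those two intervals: 9–8.

9–8 suspension.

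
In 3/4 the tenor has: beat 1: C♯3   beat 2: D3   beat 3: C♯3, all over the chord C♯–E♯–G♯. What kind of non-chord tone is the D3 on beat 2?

Upper neighbor tone.

The harmony at that moment is C♯ major triad (C♯, E♯, G♯); D3 is not a chord tone.
It is approached by step up from C♯3 and left by step down to C♯3.
Step away and step back to the same note — a neighbor tone (upper neighbor).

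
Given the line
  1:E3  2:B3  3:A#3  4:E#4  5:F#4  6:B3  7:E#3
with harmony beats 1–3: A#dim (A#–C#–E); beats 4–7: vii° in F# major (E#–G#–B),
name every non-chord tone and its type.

B3 (beat 2) — appoggiatura; F#4 (beat 5) — escape tone.

The harmony at that moment is A# diminished triad (A#, C#, E); B3 is not a chord tone.
It is approached by leap up from E3 and left by step down to A#3.
Leap in, step out — an appoggiatura.
The harmony at that moment is E# diminished triad (E#, G#, B); F#4 is not a chord tone.
It is approached by step up from E#4 and left by leap down to B3.
Step in, leap out — an escape tone.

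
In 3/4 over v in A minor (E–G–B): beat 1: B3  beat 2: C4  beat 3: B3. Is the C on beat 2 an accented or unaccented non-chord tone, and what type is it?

The harmony at that moment is E minor triad (E, G, B); C4 is not a chord tone.
It is approached by step up from B3 and left by step down to B3.
Step away and step back to the same note — a neighbor tone (upper neighbor).
It falls on a weak beat, so it is unaccented.

Unaccented neighbor tone.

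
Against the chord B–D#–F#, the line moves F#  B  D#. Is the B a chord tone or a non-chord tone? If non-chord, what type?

B major triad contains B, D#, F#; B is the root, so it is a chord tone.

Chord tone (the root of B major triad).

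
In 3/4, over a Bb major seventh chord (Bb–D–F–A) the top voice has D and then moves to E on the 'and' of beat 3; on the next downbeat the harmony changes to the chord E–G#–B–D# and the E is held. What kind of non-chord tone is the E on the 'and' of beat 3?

The harmony at that moment is Bb major seventh chord (Bb, D, F, A); E is not a chord tone.
It is approached by step up from D and then sustained as the same pitch into the next harmony.
Arriving early and becoming a chord tone when the harmony changes — an anticipation.

Anticipation.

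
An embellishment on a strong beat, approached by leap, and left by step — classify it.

Approach: by leap. Departure: by step. Metric position: strong.
Leap in, step out, in a metrically strong position — an appoggiatura. (It is the mirror image of the escape tone, which steps in and leaps out from a weak position.)

Appoggiatura.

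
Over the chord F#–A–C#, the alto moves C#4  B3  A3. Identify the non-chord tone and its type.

The harmony at that moment is F# minor triad (F#, A, C#); B3 is not a chord tone.
It is approached by step down from C#4 and left by step down to A3.
Step in, step out in the same direction — a passing tone.

B3 is a passing tone.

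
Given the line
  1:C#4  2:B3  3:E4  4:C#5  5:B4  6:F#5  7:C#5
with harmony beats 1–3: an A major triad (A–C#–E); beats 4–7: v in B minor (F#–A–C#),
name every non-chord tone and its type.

The harmony at that moment is A major triad (A, C#, E); B3 is not a chord tone.
It is approached by step down from C#4 and left by leap up to E4.
Step in, leap out — an escape tone.
The harmony at that moment is F# minor triad (F#, A, C#); B4 is not a chord tone.
It is approached by step down from C#5 and left by leap up to F#5.
Step in, leap out — an escape tone.

B3 (beat 2) — escape tone; B4 (beat 5) — escape tone.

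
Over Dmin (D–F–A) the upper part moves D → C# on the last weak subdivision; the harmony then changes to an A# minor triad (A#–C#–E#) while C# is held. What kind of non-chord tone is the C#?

C# is an anticipation.

The harmony at that moment is D minor triad (D, F, A); C# is not a chord tone.
It is approached by step down from D and then sustained as the same pitch into the next harmony.
Arriving early and becoming a chord tone when the harmony changes — an anticipation.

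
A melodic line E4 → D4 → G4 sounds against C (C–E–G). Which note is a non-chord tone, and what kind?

The harmony at that moment is C major triad (C, E, G); D4 is not a chord tone.
It is approached by step down from E4 and left by leap up to G4.
Step in, leap out — an escape tone.

D4 is an escape tone.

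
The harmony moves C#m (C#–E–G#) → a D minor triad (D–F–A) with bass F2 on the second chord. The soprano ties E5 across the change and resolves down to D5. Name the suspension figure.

At the second chord the bass is F2. The suspended E5 lies a seventh above the bass; after resolving down by step to D5, the interval above the bass becomes a sixth.
Suspension figures are named by those two intervals: 7–6.

7–6 suspension.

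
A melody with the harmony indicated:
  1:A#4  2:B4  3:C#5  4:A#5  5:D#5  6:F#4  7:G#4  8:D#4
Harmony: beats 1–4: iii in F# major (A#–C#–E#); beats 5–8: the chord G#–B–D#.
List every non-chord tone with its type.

The harmony at that moment is A# minor triad (A#, C#, E#); B4 is not a chord tone.
It is approached by step up from A#4 and left by step up to C#5.
Step in, step out in the same direction — a passing tone.
The harmony at that moment is G# minor triad (G#, B, D#); F#4 is not a chord tone.
It is approached by leap down from D#5 and left by step up to G#4.
Leap in, step out — an appoggiatura.

B4 (beat 2) — passing tone; F#4 (beat 6) — appoggiatura.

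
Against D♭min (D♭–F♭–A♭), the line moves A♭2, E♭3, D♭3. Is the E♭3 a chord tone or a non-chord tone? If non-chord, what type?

The harmony at that moment is D♭ minor triad (D♭, F♭, A♭); E♭3 is not a chord tone.
It is approached by leap up from A♭2 and left by step down to D♭3.
Leap in, step out — an appoggiatura.

Non-chord tone — an appoggiatura.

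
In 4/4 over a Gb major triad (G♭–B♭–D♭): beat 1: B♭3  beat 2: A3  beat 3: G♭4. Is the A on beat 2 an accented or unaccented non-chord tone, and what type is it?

The harmony at that moment is G♭ major triad (G♭, B♭, D♭); A3 is not a chord tone.
It is approached by step down from B♭3 and left by leap up to G♭4.
Step in, leap out — an escape tone.
It falls on a weak beat, so it is unaccented.

Unaccented escape tone.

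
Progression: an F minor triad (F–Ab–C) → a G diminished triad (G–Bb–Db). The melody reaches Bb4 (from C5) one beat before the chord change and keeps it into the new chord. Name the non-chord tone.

Bb4 is an anticipation.

The harmony at that moment is F minor triad (F, Ab, C); Bb4 is not a chord tone.
It is approached by step down from C5 and then sustained as the same pitch into the next harmony.
Arriving early and becoming a chord tone when the harmony changes — an anticipation.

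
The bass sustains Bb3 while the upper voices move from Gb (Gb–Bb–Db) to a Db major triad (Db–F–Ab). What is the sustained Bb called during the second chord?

Pedal tone (pedal point).

The harmony at that moment is Db major triad (Db, F, Ab); Bb3 is not a chord tone.
It is held over (the same pitch as the preceding Bb3) and then sustained as the same pitch into the next harmony.
Sustained through a change of harmony — a pedal tone.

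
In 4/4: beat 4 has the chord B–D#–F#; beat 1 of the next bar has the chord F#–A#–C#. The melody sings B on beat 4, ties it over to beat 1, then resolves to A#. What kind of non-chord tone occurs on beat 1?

The harmony at that moment is F# major triad (F#, A#, C#); B is not a chord tone.
It is held over (the same pitch as the preceding B) and left by step down to A#.
Held over from the previous chord and resolving down by step — a suspension.

Suspension.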